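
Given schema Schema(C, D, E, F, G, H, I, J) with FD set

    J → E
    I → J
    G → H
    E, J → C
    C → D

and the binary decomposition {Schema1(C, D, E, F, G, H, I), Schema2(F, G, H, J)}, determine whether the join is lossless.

Common attributes: Schema1 ∩ Schema2 = {F, G, H}.
No dependency enlarges {F, G, H}, so (F, G, H)⁺ = {F, G, H}.
The closure contains neither all of Schema1 = {C, D, E, F, G, H, I} nor all of Schema2 = {F, G, H, J}, so the common attributes are not a superkey of either fragment. The join is lossy.

No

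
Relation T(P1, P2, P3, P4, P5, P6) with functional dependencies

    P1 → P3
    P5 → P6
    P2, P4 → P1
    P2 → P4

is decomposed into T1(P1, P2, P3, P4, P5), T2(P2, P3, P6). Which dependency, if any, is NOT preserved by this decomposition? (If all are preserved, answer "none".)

Check P5 → P6: no single fragment contains all of {P5, P6}, and the restricted closure of {P5} across the fragments never reaches {P6}.
P1 → P3 is preserved.
P2, P4 → P1 is preserved.
P2 → P4 is preserved.

P5 → P6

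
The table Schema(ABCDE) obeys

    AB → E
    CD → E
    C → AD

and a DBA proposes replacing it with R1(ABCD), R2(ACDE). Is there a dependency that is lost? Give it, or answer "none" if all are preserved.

AB → E

Check AB → E: no single fragment contains all of {ABE}, and the restricted closure of {AB} across the fragments never reaches {E}.
CD → E is preserved.
C → AD is preserved.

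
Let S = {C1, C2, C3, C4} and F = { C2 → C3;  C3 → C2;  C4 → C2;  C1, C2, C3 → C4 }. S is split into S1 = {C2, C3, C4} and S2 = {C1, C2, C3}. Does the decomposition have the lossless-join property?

No

Common attributes: S1 ∩ S2 = {C2, C3}.
No dependency enlarges {C2, C3}, so (C2, C3)⁺ = {C2, C3}.
The closure contains neither all of S1 = {C2, C3, C4} nor all of S2 = {C1, C2, C3}, so the common attributes are not a superkey of either fragment. The join is lossy.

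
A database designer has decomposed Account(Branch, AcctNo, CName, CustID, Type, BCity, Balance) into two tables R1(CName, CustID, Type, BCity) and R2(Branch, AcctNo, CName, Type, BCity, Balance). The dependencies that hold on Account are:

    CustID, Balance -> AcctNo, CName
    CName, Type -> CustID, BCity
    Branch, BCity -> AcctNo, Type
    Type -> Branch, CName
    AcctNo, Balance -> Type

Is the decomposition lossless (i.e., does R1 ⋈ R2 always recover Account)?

Common attributes: R1 ∩ R2 = {CName, Type, BCity}.
Closure of {CName, Type, BCity}: CName, Type → CustID, BCity applies, adding CustID; Type → Branch, CName applies, adding Branch; Branch, BCity → AcctNo, Type applies, adding AcctNo. So (CName, Type, BCity)⁺ = {Branch, AcctNo, CName, CustID, Type, BCity}.
This closure contains every attribute of R1, so R1 ∩ R2 → R1. The join is lossless.

Yes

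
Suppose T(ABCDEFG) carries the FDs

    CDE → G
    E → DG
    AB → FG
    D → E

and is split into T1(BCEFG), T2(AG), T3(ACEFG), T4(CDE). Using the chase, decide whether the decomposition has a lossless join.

Chase test. Columns are ABCDEFG; row i has aⱼ where attribute j ∈ Ti, else bᵢⱼ.
Initial tableau (one row per fragment):
  row 1: b11 a2 a3 b14 a5 a6 a7
  row 2: a1 b22 b23 b24 b25 b26 a7
  row 3: a1 b32 a3 b34 a5 a6 a7
  row 4: b41 b42 a3 a4 a5 b46 b47
Rows 1 and 3 agree on E; apply E→DG and equate their DG entries.
Rows 1 and 4 agree on E; apply E→DG and equate their DG entries.
No row becomes fully distinguished — the join is lossy.

No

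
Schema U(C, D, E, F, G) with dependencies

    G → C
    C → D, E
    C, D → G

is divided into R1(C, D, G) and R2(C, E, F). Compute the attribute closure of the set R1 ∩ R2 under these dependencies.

R1 ∩ R2 = {C}.
C → D, E applies, adding D, E
C, D → G applies, adding G
Closure: {C, D, E, G}.

C, D, E, G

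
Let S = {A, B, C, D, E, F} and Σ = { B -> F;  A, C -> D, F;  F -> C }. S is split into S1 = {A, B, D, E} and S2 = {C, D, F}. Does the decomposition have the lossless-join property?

Common attributes: S1 ∩ S2 = {D}.
No dependency enlarges {D}, so (D)⁺ = {D}.
The closure contains neither all of S1 = {A, B, D, E} nor all of S2 = {C, D, F}, so the common attributes are not a superkey of either fragment. The join is lossy.

No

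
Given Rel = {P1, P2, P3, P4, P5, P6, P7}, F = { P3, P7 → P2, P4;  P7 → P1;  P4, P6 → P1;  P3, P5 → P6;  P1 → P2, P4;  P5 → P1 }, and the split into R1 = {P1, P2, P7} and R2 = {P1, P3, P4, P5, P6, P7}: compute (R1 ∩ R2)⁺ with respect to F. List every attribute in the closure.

P1, P2, P4, P7

R1 ∩ R2 = {P1, P7}.
P1 → P2, P4 applies, adding P2, P4
Closure: {P1, P2, P4, P7}.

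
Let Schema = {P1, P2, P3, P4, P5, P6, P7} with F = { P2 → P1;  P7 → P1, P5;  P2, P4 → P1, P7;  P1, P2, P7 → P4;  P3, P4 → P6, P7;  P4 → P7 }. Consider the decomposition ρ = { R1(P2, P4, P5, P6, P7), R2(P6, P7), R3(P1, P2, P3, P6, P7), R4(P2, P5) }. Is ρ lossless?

Yes

Chase test. Columns are P1, P2, P3, P4, P5, P6, P7; row i has aⱼ where attribute j ∈ Ri, else bᵢⱼ.
Initial tableau (one row per fragment):
  row 1: b11 a2 b13 a4 a5 a6 a7
  row 2: b21 b22 b23 b24 b25 a6 a7
  row 3: a1 a2 a3 b34 b35 a6 a7
  row 4: b41 a2 b43 b44 a5 b46 b47
Rows 1 and 3 agree on P2; apply P2→P1 and equate their P1 entries.
Rows 1 and 4 agree on P2; apply P2→P1 and equate their P1 entries.
Rows 1 and 2 agree on P7; apply P7→P1, P5 and equate their P1, P5 entries.
Rows 1 and 3 agree on P7; apply P7→P1, P5 and equate their P1, P5 entries.
Rows 1 and 3 agree on P1, P2, P7; apply P1, P2, P7→P4 and equate their P4 entries.
Row 3 is now all distinguished symbols — the join is lossless.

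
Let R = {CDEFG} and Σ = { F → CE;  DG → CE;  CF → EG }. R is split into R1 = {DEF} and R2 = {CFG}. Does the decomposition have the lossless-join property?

Common attributes: R1 ∩ R2 = {F}.
Closure of {F}: F → CE applies, adding CE; CF → EG applies, adding G. So (F)⁺ = {CEFG}.
This closure contains every attribute of R2, so R1 ∩ R2 → R2. The join is lossless.

Yes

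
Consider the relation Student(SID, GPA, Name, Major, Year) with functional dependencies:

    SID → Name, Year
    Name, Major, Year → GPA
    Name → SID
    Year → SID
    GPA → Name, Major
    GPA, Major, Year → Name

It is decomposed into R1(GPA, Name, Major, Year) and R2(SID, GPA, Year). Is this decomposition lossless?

Yes

Common attributes: R1 ∩ R2 = {GPA, Year}.
Closure of {GPA, Year}: Year → SID applies, adding SID; GPA → Name, Major applies, adding Name, Major. So (GPA, Year)⁺ = {SID, GPA, Name, Major, Year}.
This closure contains every attribute of R1, so R1 ∩ R2 → R1. The join is lossless.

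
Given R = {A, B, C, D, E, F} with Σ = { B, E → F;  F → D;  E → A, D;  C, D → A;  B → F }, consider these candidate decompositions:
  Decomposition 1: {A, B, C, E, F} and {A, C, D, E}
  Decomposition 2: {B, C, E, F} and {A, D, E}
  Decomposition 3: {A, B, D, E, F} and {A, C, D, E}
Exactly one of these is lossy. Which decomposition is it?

Decomposition 1: common = {A, C, E}, closure = {A, C, D, E} → lossless.
Decomposition 2: common = {E}, closure = {A, D, E} → lossless.
Decomposition 3: common = {A, D, E}, closure = {A, D, E} → lossy.

Decomposition 3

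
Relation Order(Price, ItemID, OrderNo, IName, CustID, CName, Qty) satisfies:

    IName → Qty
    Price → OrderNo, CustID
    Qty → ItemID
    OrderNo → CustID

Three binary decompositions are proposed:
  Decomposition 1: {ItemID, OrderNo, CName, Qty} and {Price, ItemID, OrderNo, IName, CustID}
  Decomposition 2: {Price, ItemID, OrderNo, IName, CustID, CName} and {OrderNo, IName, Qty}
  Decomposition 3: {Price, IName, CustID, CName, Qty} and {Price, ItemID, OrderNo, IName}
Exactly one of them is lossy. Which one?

Decomposition 1

Decomposition 1: common = {ItemID, OrderNo}, closure = {ItemID, OrderNo, CustID} → lossy.
Decomposition 2: common = {OrderNo, IName}, closure = {ItemID, OrderNo, IName, CustID, Qty} → lossless.
Decomposition 3: common = {Price, IName}, closure = {Price, ItemID, OrderNo, IName, CustID, Qty} → lossless.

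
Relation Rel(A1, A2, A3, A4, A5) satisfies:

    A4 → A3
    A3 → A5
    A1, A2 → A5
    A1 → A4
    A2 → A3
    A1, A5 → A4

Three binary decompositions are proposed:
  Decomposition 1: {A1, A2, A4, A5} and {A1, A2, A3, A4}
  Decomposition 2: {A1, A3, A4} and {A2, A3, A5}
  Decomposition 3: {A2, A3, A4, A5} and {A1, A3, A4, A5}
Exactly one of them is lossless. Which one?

Decomposition 1

Decomposition 1: common = {A1, A2, A4}, closure = {A1, A2, A3, A4, A5} → lossless.
Decomposition 2: common = {A3}, closure = {A3, A5} → lossy.
Decomposition 3: common = {A3, A4, A5}, closure = {A3, A4, A5} → lossy.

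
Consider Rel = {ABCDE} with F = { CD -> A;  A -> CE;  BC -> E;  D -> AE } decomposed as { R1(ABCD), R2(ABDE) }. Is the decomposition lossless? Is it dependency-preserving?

lossless but not dependency-preserving

Lossless test: (ABD)⁺ = {ABCDE}, which contains all of one fragment — lossless.
Dependency preservation: the restricted closure of {BC} across the fragments never reaches {E}, so BC → E cannot be enforced without a join — not preserved.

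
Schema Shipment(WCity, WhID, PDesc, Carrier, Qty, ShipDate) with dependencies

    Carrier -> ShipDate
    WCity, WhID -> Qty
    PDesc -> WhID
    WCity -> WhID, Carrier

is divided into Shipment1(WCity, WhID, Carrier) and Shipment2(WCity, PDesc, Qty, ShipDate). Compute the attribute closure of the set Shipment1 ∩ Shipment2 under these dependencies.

WCity, WhID, Carrier, Qty, ShipDate

Shipment1 ∩ Shipment2 = {WCity}.
WCity → WhID, Carrier applies, adding WhID, Carrier
Carrier → ShipDate applies, adding ShipDate
WCity, WhID → Qty applies, adding Qty
Closure: {WCity, WhID, Carrier, Qty, ShipDate}.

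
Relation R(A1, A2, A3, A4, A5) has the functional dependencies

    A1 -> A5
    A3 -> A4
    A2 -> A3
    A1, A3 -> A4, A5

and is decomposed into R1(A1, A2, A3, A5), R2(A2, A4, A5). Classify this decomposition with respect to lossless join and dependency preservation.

Lossless test: (A2, A5)⁺ = {A2, A3, A4, A5}, which contains all of one fragment — lossless.
Dependency preservation: the restricted closure of {A3} across the fragments never reaches {A4}, so A3 → A4 cannot be enforced without a join — not preserved.

lossless but not dependency-preserving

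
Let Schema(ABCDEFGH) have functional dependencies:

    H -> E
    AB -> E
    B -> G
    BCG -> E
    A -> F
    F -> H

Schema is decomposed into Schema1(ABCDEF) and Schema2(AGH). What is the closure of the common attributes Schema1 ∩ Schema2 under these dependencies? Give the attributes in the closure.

Schema1 ∩ Schema2 = {A}.
A → F applies, adding F
F → H applies, adding H
H → E applies, adding E
Closure: {AEFH}.

AEFH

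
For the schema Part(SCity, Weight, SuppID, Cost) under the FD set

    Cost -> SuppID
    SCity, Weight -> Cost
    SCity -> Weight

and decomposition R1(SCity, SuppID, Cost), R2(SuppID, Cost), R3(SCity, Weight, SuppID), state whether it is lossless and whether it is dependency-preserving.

lossless and dependency-preserving

Lossless test (chase): Rows 1 and 3 agree on SCity; apply SCity→Weight and equate their Weight entries. Rows 1 and 3 agree on SCity, Weight; apply SCity, Weight→Cost and equate their Cost entries. Row 1 is now all distinguished symbols — the join is lossless.
Dependency preservation: SCity, Weight → Cost is not contained in any single fragment, but the restricted closure of its left-hand side across the fragments still reaches the right-hand side; the remaining FDs each lie inside some fragment. All dependencies are preserved.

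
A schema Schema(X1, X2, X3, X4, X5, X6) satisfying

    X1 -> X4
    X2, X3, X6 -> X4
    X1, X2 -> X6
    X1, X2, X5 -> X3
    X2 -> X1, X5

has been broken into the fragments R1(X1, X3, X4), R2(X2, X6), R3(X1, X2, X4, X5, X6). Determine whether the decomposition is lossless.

No

Chase test. Columns are X1, X2, X3, X4, X5, X6; row i has aⱼ where attribute j ∈ Ri, else bᵢⱼ.
Initial tableau (one row per fragment):
  row 1: a1 b12 a3 a4 b15 b16
  row 2: b21 a2 b23 b24 b25 a6
  row 3: a1 a2 b33 a4 a5 a6
Rows 2 and 3 agree on X2; apply X2→X1, X5 and equate their X1, X5 entries.
Rows 1 and 2 agree on X1; apply X1→X4 and equate their X4 entries.
Rows 2 and 3 agree on X1, X2, X5; apply X1, X2, X5→X3 and equate their X3 entries.
No row becomes fully distinguished — the join is lossy.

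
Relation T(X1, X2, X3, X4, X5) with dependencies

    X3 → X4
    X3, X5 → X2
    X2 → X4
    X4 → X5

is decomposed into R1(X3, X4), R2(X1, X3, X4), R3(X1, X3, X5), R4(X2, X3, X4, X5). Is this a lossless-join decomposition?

Chase test. Columns are X1, X2, X3, X4, X5; row i has aⱼ where attribute j ∈ Ri, else bᵢⱼ.
Initial tableau (one row per fragment):
  row 1: b11 b12 a3 a4 b15
  row 2: a1 b22 a3 a4 b25
  row 3: a1 b32 a3 b34 a5
  row 4: b41 a2 a3 a4 a5
Rows 1 and 3 agree on X3; apply X3→X4 and equate their X4 entries.
Rows 3 and 4 agree on X3, X5; apply X3, X5→X2 and equate their X2 entries.
Rows 1 and 2 agree on X4; apply X4→X5 and equate their X5 entries.
Rows 1 and 3 agree on X4; apply X4→X5 and equate their X5 entries.
Rows 1 and 2 agree on X3, X5; apply X3, X5→X2 and equate their X2 entries.
Rows 1 and 3 agree on X3, X5; apply X3, X5→X2 and equate their X2 entries.
Row 2 is now all distinguished symbols — the join is lossless.

Yes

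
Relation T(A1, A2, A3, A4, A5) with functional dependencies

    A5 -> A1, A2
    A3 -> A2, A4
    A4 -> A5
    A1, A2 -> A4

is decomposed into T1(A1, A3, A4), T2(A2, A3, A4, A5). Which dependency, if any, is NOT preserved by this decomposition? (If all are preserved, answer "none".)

A1, A2 -> A4

Check A1, A2 → A4: no single fragment contains all of {A1, A2, A4}, and the restricted closure of {A1, A2} across the fragments never reaches {A4}.
A5 → A1, A2 is preserved.
A3 → A2, A4 is preserved.
A4 → A5 is preserved.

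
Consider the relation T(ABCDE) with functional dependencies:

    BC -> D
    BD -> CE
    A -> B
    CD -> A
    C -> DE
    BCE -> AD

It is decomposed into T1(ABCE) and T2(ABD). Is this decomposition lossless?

Common attributes: T1 ∩ T2 = {AB}.
No dependency enlarges {AB}, so (AB)⁺ = {AB}.
The closure contains neither all of T1 = {ABCE} nor all of T2 = {ABD}, so the common attributes are not a superkey of either fragment. The join is lossy.

No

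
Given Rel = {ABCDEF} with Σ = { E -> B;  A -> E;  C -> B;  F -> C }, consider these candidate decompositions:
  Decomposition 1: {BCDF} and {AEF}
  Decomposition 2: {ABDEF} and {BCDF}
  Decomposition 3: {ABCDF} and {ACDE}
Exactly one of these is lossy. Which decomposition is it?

Decomposition 1

Decomposition 1: common = {F}, closure = {BCF} → lossy.
Decomposition 2: common = {BDF}, closure = {BCDF} → lossless.
Decomposition 3: common = {ACD}, closure = {ABCDE} → lossless.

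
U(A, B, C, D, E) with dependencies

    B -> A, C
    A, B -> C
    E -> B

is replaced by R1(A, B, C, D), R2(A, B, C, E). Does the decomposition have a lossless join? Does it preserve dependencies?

Lossless test: (A, B, C)⁺ = {A, B, C}, which is a superkey of neither fragment — lossy.
Dependency preservation: every FD's attributes lie within a single fragment, so each can be enforced locally — preserved.

lossy but dependency-preserving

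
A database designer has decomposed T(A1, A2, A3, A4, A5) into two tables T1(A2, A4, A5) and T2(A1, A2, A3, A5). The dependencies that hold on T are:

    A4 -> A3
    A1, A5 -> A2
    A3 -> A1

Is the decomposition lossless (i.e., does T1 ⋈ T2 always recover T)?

No

Common attributes: T1 ∩ T2 = {A2, A5}.
No dependency enlarges {A2, A5}, so (A2, A5)⁺ = {A2, A5}.
The closure contains neither all of T1 = {A2, A4, A5} nor all of T2 = {A1, A2, A3, A5}, so the common attributes are not a superkey of either fragment. The join is lossy.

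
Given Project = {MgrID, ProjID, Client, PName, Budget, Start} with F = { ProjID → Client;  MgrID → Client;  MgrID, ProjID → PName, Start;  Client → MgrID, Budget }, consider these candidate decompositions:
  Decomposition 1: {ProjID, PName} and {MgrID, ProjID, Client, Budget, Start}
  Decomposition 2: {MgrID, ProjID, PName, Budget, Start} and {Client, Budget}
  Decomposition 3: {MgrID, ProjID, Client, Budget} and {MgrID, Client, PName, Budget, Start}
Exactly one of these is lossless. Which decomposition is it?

Decomposition 1

Decomposition 1: common = {ProjID}, closure = {MgrID, ProjID, Client, PName, Budget, Start} → lossless.
Decomposition 2: common = {Budget}, closure = {Budget} → lossy.
Decomposition 3: common = {MgrID, Client, Budget}, closure = {MgrID, Client, Budget} → lossy.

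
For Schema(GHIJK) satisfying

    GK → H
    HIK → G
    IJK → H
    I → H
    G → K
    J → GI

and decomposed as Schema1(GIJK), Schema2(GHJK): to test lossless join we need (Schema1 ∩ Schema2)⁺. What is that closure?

Schema1 ∩ Schema2 = {GJK}.
GK → H applies, adding H
J → GI applies, adding I
Closure: {GHIJK}.

GHIJK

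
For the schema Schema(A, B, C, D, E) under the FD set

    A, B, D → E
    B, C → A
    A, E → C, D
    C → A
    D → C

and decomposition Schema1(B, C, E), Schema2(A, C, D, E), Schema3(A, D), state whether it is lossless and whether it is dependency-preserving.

Lossless test (chase): Rows 1 and 2 agree on C; apply C→A and equate their A entries. Rows 2 and 3 agree on D; apply D→C and equate their C entries. Rows 1 and 2 agree on A, E; apply A, E→C, D and equate their C, D entries. Row 1 is now all distinguished symbols — the join is lossless.
Dependency preservation: the restricted closure of {A, B, D} across the fragments never reaches {E}, so A, B, D → E cannot be enforced without a join — not preserved.

lossless but not dependency-preserving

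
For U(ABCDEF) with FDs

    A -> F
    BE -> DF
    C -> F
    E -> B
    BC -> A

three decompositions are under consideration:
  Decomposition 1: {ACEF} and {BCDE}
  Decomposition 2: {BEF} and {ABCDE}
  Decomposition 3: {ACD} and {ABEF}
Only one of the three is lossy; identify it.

Decomposition 1: common = {CE}, closure = {ABCDEF} → lossless.
Decomposition 2: common = {BE}, closure = {BDEF} → lossless.
Decomposition 3: common = {A}, closure = {AF} → lossy.

Decomposition 3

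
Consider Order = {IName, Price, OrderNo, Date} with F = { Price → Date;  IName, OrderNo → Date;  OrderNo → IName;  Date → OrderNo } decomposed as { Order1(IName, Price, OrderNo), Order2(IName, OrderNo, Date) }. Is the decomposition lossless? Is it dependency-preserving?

lossless and dependency-preserving

Lossless test: (IName, OrderNo)⁺ = {IName, OrderNo, Date}, which contains all of one fragment — lossless.
Dependency preservation: Price → Date is not contained in any single fragment, but the restricted closure of its left-hand side across the fragments still reaches the right-hand side; the remaining FDs each lie inside some fragment. All dependencies are preserved.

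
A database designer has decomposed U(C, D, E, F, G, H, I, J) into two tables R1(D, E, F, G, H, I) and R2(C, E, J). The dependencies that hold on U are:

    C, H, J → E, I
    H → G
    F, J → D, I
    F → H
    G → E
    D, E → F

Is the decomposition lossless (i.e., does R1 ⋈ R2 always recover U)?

No

Common attributes: R1 ∩ R2 = {E}.
No dependency enlarges {E}, so (E)⁺ = {E}.
The closure contains neither all of R1 = {D, E, F, G, H, I} nor all of R2 = {C, E, J}, so the common attributes are not a superkey of either fragment. The join is lossy.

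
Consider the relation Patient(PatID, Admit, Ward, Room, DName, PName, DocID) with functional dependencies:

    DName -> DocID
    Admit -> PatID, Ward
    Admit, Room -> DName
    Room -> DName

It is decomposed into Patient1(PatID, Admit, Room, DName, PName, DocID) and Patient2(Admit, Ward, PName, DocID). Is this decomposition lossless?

Common attributes: Patient1 ∩ Patient2 = {Admit, PName, DocID}.
Closure of {Admit, PName, DocID}: Admit → PatID, Ward applies, adding PatID, Ward. So (Admit, PName, DocID)⁺ = {PatID, Admit, Ward, PName, DocID}.
This closure contains every attribute of Patient2, so Patient1 ∩ Patient2 → Patient2. The join is lossless.

Yes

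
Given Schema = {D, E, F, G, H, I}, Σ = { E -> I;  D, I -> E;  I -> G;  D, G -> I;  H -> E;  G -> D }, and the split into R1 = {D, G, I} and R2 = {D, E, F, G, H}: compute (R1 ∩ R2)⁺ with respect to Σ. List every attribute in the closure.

R1 ∩ R2 = {D, G}.
D, G → I applies, adding I
D, I → E applies, adding E
Closure: {D, E, G, I}.

D, E, G, I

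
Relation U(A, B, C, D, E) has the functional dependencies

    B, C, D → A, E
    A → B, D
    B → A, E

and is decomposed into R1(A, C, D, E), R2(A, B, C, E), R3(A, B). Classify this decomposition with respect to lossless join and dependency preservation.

Lossless test (chase): Rows 1 and 2 agree on A; apply A→B, D and equate their B, D entries. Rows 1 and 3 agree on A; apply A→B, D and equate their B, D entries. Rows 1 and 3 agree on B; apply B→A, E and equate their A, E entries. Row 1 is now all distinguished symbols — the join is lossless.
Dependency preservation: B, C, D → A, E; A → B, D are not contained in any single fragment, but the restricted closure of each left-hand side across the fragments still reaches the right-hand side; the remaining FDs each lie inside some fragment. All dependencies are preserved.

lossless and dependency-preserving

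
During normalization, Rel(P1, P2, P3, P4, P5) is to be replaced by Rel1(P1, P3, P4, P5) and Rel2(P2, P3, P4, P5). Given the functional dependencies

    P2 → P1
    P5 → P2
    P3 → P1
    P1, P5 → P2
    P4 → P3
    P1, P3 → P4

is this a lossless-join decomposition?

Common attributes: Rel1 ∩ Rel2 = {P3, P4, P5}.
Closure of {P3, P4, P5}: P5 → P2 applies, adding P2; P3 → P1 applies, adding P1. So (P3, P4, P5)⁺ = {P1, P2, P3, P4, P5}.
This closure contains every attribute of Rel1, so Rel1 ∩ Rel2 → Rel1. The join is lossless.

Yes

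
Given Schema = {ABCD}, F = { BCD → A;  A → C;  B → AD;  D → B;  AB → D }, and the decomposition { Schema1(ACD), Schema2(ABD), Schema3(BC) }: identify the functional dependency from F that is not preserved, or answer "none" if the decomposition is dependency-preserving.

none

BCD → A: restricted closure across fragments reaches A.
A → C lies within Schema1.
B → AD lies within Schema2.
D → B lies within Schema2.
AB → D lies within Schema2.
Every dependency is enforceable on the fragments, so the decomposition is dependency-preserving.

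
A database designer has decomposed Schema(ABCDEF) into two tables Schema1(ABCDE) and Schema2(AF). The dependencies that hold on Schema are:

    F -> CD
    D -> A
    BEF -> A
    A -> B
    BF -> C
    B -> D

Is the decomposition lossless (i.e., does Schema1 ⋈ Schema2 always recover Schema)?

No

Common attributes: Schema1 ∩ Schema2 = {A}.
Closure of {A}: A → B applies, adding B; B → D applies, adding D. So (A)⁺ = {ABD}.
The closure contains neither all of Schema1 = {ABCDE} nor all of Schema2 = {AF}, so the common attributes are not a superkey of either fragment. The join is lossy.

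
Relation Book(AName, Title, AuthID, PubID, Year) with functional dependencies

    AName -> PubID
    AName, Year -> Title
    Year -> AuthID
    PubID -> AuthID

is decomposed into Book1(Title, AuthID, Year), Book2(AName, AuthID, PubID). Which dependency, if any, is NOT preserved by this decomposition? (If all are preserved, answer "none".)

Check AName, Year → Title: no single fragment contains all of {AName, Title, Year}, and the restricted closure of {AName, Year} across the fragments never reaches {Title}.
AName → PubID is preserved.
Year → AuthID is preserved.
PubID → AuthID is preserved.

AName, Year -> Title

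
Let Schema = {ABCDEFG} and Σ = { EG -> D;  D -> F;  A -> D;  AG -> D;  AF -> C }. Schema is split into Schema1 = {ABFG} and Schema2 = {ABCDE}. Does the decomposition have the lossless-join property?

Common attributes: Schema1 ∩ Schema2 = {AB}.
Closure of {AB}: A → D applies, adding D; D → F applies, adding F; AF → C applies, adding C. So (AB)⁺ = {ABCDF}.
The closure contains neither all of Schema1 = {ABFG} nor all of Schema2 = {ABCDE}, so the common attributes are not a superkey of either fragment. The join is lossy.

No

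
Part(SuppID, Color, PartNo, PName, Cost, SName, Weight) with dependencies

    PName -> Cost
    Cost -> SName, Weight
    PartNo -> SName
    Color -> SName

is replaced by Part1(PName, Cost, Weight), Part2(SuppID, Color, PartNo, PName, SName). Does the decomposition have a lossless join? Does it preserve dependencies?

Lossless test: (PName)⁺ = {PName, Cost, SName, Weight}, which contains all of one fragment — lossless.
Dependency preservation: the restricted closure of {Cost} across the fragments never reaches {SName, Weight}, so Cost → SName, Weight cannot be enforced without a join — not preserved.

lossless but not dependency-preserving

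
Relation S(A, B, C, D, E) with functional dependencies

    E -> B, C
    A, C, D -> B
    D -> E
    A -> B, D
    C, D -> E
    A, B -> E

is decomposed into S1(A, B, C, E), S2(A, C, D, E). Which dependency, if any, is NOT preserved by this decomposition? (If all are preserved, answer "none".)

none

E → B, C lies within S1.
A, C, D → B: restricted closure across fragments reaches B.
D → E lies within S2.
A → B, D: restricted closure across fragments reaches B, D.
C, D → E lies within S2.
A, B → E lies within S1.
Every dependency is enforceable on the fragments, so the decomposition is dependency-preserving.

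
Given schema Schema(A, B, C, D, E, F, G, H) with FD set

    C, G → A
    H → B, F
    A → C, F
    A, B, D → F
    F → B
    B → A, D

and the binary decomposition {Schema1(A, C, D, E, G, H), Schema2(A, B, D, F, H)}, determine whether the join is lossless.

Yes

Common attributes: Schema1 ∩ Schema2 = {A, D, H}.
Closure of {A, D, H}: H → B, F applies, adding B, F; A → C, F applies, adding C. So (A, D, H)⁺ = {A, B, C, D, F, H}.
This closure contains every attribute of Schema2, so Schema1 ∩ Schema2 → Schema2. The join is lossless.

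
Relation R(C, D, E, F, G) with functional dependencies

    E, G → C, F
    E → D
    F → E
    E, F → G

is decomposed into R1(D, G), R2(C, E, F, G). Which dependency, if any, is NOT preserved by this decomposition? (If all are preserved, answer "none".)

Check E → D: no single fragment contains all of {D, E}, and the restricted closure of {E} across the fragments never reaches {D}.
E, G → C, F is preserved.
F → E is preserved.
E, F → G is preserved.

E → D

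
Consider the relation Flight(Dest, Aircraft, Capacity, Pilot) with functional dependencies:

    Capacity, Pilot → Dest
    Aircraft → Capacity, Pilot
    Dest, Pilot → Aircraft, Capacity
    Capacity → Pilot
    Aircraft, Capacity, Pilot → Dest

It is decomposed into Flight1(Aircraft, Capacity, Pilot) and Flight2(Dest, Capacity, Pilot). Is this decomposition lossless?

Yes

Common attributes: Flight1 ∩ Flight2 = {Capacity, Pilot}.
Closure of {Capacity, Pilot}: Capacity, Pilot → Dest applies, adding Dest; Dest, Pilot → Aircraft, Capacity applies, adding Aircraft. So (Capacity, Pilot)⁺ = {Dest, Aircraft, Capacity, Pilot}.
This closure contains every attribute of Flight1, so Flight1 ∩ Flight2 → Flight1. The join is lossless.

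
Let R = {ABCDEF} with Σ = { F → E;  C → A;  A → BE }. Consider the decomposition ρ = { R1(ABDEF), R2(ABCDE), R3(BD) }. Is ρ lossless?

No

Chase test. Columns are ABCDEF; row i has aⱼ where attribute j ∈ Ri, else bᵢⱼ.
Initial tableau (one row per fragment):
  row 1: a1 a2 b13 a4 a5 a6
  row 2: a1 a2 a3 a4 a5 b26
  row 3: b31 a2 b33 a4 b35 b36
No row becomes fully distinguished — the join is lossy.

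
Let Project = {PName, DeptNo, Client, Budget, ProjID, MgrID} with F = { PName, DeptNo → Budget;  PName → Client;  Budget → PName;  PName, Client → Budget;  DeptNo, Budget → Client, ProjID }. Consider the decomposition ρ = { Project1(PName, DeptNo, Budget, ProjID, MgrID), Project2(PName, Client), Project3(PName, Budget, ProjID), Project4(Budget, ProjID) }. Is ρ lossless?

Yes

Chase test. Columns are PName, DeptNo, Client, Budget, ProjID, MgrID; row i has aⱼ where attribute j ∈ Projecti, else bᵢⱼ.
Initial tableau (one row per fragment):
  row 1: a1 a2 b13 a4 a5 a6
  row 2: a1 b22 a3 b24 b25 b26
  row 3: a1 b32 b33 a4 a5 b36
  row 4: b41 b42 b43 a4 a5 b46
Rows 1 and 2 agree on PName; apply PName→Client and equate their Client entries.
Rows 1 and 3 agree on PName; apply PName→Client and equate their Client entries.
Rows 1 and 4 agree on Budget; apply Budget→PName and equate their PName entries.
Rows 1 and 2 agree on PName, Client; apply PName, Client→Budget and equate their Budget entries.
Rows 1 and 4 agree on PName; apply PName→Client and equate their Client entries.
Row 1 is now all distinguished symbols — the join is lossless.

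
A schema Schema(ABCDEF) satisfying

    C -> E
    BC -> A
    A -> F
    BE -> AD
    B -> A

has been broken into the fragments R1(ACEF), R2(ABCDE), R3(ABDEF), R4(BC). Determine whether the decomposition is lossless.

Yes

Chase test. Columns are ABCDEF; row i has aⱼ where attribute j ∈ Ri, else bᵢⱼ.
Initial tableau (one row per fragment):
  row 1: a1 b12 a3 b14 a5 a6
  row 2: a1 a2 a3 a4 a5 b26
  row 3: a1 a2 b33 a4 a5 a6
  row 4: b41 a2 a3 b44 b45 b46
Rows 1 and 4 agree on C; apply C→E and equate their E entries.
Rows 2 and 4 agree on BC; apply BC→A and equate their A entries.
Rows 1 and 2 agree on A; apply A→F and equate their F entries.
Rows 1 and 4 agree on A; apply A→F and equate their F entries.
Rows 2 and 4 agree on BE; apply BE→AD and equate their AD entries.
Row 2 is now all distinguished symbols — the join is lossless.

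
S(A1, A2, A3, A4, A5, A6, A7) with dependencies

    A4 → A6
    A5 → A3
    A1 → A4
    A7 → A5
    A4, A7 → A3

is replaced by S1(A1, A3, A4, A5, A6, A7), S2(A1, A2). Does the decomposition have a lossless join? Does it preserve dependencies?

Lossless test: (A1)⁺ = {A1, A4, A6}, which is a superkey of neither fragment — lossy.
Dependency preservation: every FD's attributes lie within a single fragment, so each can be enforced locally — preserved.

lossy but dependency-preserving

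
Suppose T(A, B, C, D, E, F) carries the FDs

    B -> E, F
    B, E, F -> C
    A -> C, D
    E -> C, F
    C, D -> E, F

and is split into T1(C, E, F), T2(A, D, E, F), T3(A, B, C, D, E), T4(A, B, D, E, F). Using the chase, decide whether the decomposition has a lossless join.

Yes

Chase test. Columns are A, B, C, D, E, F; row i has aⱼ where attribute j ∈ Ti, else bᵢⱼ.
Initial tableau (one row per fragment):
  row 1: b11 b12 a3 b14 a5 a6
  row 2: a1 b22 b23 a4 a5 a6
  row 3: a1 a2 a3 a4 a5 b36
  row 4: a1 a2 b43 a4 a5 a6
Rows 3 and 4 agree on B; apply B→E, F and equate their E, F entries.
Rows 3 and 4 agree on B, E, F; apply B, E, F→C and equate their C entries.
Rows 2 and 3 agree on A; apply A→C, D and equate their C, D entries.
Row 3 is now all distinguished symbols — the join is lossless.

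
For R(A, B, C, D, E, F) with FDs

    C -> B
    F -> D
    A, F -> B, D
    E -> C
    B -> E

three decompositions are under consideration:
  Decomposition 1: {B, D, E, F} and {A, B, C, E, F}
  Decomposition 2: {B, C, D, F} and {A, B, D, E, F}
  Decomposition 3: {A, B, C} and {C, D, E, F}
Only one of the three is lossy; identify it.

Decomposition 3

Decomposition 1: common = {B, E, F}, closure = {B, C, D, E, F} → lossless.
Decomposition 2: common = {B, D, F}, closure = {B, C, D, E, F} → lossless.
Decomposition 3: common = {C}, closure = {B, C, E} → lossy.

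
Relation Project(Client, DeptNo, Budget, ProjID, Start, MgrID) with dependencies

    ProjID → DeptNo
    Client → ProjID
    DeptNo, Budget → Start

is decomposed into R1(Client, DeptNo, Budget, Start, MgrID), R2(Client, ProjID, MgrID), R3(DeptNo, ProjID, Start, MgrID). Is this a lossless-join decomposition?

Yes

Chase test. Columns are Client, DeptNo, Budget, ProjID, Start, MgrID; row i has aⱼ where attribute j ∈ Ri, else bᵢⱼ.
Initial tableau (one row per fragment):
  row 1: a1 a2 a3 b14 a5 a6
  row 2: a1 b22 b23 a4 b25 a6
  row 3: b31 a2 b33 a4 a5 a6
Rows 2 and 3 agree on ProjID; apply ProjID→DeptNo and equate their DeptNo entries.
Rows 1 and 2 agree on Client; apply Client→ProjID and equate their ProjID entries.
Row 1 is now all distinguished symbols — the join is lossless.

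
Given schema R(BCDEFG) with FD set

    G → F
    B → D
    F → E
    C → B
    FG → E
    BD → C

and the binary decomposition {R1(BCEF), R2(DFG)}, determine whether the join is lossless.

Common attributes: R1 ∩ R2 = {F}.
Closure of {F}: F → E applies, adding E. So (F)⁺ = {EF}.
The closure contains neither all of R1 = {BCEF} nor all of R2 = {DFG}, so the common attributes are not a superkey of either fragment. The join is lossy.

No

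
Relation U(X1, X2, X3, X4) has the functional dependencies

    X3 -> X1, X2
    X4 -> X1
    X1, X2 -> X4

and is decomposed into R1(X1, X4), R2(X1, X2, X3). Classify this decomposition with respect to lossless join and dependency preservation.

Lossless test: (X1)⁺ = {X1}, which is a superkey of neither fragment — lossy.
Dependency preservation: the restricted closure of {X1, X2} across the fragments never reaches {X4}, so X1, X2 → X4 cannot be enforced without a join — not preserved.

lossy and not dependency-preserving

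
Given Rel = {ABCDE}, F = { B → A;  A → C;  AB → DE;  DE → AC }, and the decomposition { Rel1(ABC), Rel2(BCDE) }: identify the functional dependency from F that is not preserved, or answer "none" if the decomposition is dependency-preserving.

DE → AC

Check DE → AC: no single fragment contains all of {ACDE}, and the restricted closure of {DE} across the fragments never reaches {AC}.
B → A is preserved.
A → C is preserved.
AB → DE is preserved.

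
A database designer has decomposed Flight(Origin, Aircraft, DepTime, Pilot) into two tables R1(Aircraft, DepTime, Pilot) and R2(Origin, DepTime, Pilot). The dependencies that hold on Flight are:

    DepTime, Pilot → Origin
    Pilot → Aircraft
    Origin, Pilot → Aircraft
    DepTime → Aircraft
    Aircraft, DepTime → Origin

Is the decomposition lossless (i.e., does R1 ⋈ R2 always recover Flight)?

Yes

Common attributes: R1 ∩ R2 = {DepTime, Pilot}.
Closure of {DepTime, Pilot}: DepTime, Pilot → Origin applies, adding Origin; Pilot → Aircraft applies, adding Aircraft. So (DepTime, Pilot)⁺ = {Origin, Aircraft, DepTime, Pilot}.
This closure contains every attribute of R1, so R1 ∩ R2 → R1. The join is lossless.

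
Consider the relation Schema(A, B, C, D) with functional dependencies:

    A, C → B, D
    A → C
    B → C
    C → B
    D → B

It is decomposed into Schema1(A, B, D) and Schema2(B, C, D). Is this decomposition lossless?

Common attributes: Schema1 ∩ Schema2 = {B, D}.
Closure of {B, D}: B → C applies, adding C. So (B, D)⁺ = {B, C, D}.
This closure contains every attribute of Schema2, so Schema1 ∩ Schema2 → Schema2. The join is lossless.

Yes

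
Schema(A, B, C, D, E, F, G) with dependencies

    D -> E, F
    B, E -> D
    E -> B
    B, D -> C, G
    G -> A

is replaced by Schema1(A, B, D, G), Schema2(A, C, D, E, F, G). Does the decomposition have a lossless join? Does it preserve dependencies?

Lossless test: (A, D, G)⁺ = {A, B, C, D, E, F, G}, which contains all of one fragment — lossless.
Dependency preservation: B, E → D; E → B; B, D → C, G are not contained in any single fragment, but the restricted closure of each left-hand side across the fragments still reaches the right-hand side; the remaining FDs each lie inside some fragment. All dependencies are preserved.

lossless and dependency-preserving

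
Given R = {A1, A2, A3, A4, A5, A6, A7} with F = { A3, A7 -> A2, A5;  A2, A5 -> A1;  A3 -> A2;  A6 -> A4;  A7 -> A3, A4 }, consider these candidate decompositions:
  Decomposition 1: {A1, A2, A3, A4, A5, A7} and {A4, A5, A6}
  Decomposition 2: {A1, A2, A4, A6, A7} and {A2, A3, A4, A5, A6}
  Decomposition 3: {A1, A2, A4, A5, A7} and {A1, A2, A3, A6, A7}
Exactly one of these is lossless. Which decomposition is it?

Decomposition 3

Decomposition 1: common = {A4, A5}, closure = {A4, A5} → lossy.
Decomposition 2: common = {A2, A4, A6}, closure = {A2, A4, A6} → lossy.
Decomposition 3: common = {A1, A2, A7}, closure = {A1, A2, A3, A4, A5, A7} → lossless.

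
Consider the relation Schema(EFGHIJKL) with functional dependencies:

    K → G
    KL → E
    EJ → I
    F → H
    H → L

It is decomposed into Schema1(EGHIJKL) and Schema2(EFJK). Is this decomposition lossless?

Common attributes: Schema1 ∩ Schema2 = {EJK}.
Closure of {EJK}: K → G applies, adding G; EJ → I applies, adding I. So (EJK)⁺ = {EGIJK}.
The closure contains neither all of Schema1 = {EGHIJKL} nor all of Schema2 = {EFJK}, so the common attributes are not a superkey of either fragment. The join is lossy.

No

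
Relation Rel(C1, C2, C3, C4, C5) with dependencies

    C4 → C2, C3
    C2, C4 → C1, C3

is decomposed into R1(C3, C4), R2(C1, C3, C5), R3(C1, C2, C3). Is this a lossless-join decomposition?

No

Chase test. Columns are C1, C2, C3, C4, C5; row i has aⱼ where attribute j ∈ Ri, else bᵢⱼ.
Initial tableau (one row per fragment):
  row 1: b11 b12 a3 a4 b15
  row 2: a1 b22 a3 b24 a5
  row 3: a1 a2 a3 b34 b35
No row becomes fully distinguished — the join is lossy.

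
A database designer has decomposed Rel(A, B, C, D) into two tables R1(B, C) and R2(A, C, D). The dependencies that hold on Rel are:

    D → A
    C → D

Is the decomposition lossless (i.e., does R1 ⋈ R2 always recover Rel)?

Common attributes: R1 ∩ R2 = {C}.
Closure of {C}: C → D applies, adding D; D → A applies, adding A. So (C)⁺ = {A, C, D}.
This closure contains every attribute of R2, so R1 ∩ R2 → R2. The join is lossless.

Yes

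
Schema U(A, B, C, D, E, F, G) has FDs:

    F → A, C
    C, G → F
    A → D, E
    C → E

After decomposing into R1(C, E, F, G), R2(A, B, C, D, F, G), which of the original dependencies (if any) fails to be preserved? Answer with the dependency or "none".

Check A → D, E: no single fragment contains all of {A, D, E}, and the restricted closure of {A} across the fragments never reaches {D, E}.
F → A, C is preserved.
C, G → F is preserved.
C → E is preserved.

A → D, E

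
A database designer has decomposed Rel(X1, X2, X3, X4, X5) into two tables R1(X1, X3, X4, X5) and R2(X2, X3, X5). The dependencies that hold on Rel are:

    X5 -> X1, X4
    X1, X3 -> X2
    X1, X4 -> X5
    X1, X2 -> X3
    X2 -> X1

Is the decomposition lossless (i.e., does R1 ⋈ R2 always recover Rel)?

Common attributes: R1 ∩ R2 = {X3, X5}.
Closure of {X3, X5}: X5 → X1, X4 applies, adding X1, X4; X1, X3 → X2 applies, adding X2. So (X3, X5)⁺ = {X1, X2, X3, X4, X5}.
This closure contains every attribute of R1, so R1 ∩ R2 → R1. The join is lossless.

Yes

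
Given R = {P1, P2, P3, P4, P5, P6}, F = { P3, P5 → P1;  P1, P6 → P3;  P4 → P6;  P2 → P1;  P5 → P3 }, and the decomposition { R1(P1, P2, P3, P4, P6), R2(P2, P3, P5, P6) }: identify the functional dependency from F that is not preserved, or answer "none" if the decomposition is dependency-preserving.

P3, P5 → P1

Check P3, P5 → P1: no single fragment contains all of {P1, P3, P5}, and the restricted closure of {P3, P5} across the fragments never reaches {P1}.
P1, P6 → P3 is preserved.
P4 → P6 is preserved.
P2 → P1 is preserved.
P5 → P3 is preserved.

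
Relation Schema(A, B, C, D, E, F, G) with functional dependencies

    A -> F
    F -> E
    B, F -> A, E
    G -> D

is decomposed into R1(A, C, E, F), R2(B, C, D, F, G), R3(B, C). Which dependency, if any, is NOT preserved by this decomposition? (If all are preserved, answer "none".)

B, F -> A, E

Check B, F → A, E: no single fragment contains all of {A, B, E, F}, and the restricted closure of {B, F} across the fragments never reaches {A, E}.
A → F is preserved.
F → E is preserved.
G → D is preserved.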